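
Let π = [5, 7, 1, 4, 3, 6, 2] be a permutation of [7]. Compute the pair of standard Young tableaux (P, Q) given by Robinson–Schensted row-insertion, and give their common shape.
P = [1, 2, 6] / [3, 7] / [4] / [5];  Q = [1, 2, 6] / [3, 4] / [5] / [7];  common shape = (3, 2, 1, 1)

Row-insert the values π_1, π_2, … into P one at a time, bumping the leftmost entry strictly greater than the inserted value down to the next row. The recording tableau Q records, in position (i, j), the step at which that cell was added to P.
  Insert 5 (step 1): P = [5];  Q = [1]
  Insert 7 (step 2): P = [5, 7];  Q = [1, 2]
  Insert 1 (step 3): P = [1, 7] / [5];  Q = [1, 2] / [3]
  Insert 4 (step 4): P = [1, 4] / [5, 7];  Q = [1, 2] / [3, 4]
  Insert 3 (step 5): P = [1, 3] / [4, 7] / [5];  Q = [1, 2] / [3, 4] / [5]
  Insert 6 (step 6): P = [1, 3, 6] / [4, 7] / [5];  Q = [1, 2, 6] / [3, 4] / [5]
  Insert 2 (step 7): P = [1, 2, 6] / [3, 7] / [4] / [5];  Q = [1, 2, 6] / [3, 4] / [5] / [7]
Final shape: (3, 2, 1, 1).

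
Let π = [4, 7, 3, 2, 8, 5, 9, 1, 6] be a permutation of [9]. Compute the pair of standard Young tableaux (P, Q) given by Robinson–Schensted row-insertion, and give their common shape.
P = [1, 5, 6, 9] / [2, 7, 8] / [3] / [4];  Q = [1, 2, 5, 7] / [3, 6, 9] / [4] / [8];  common shape = (4, 3, 1, 1)

Row-insert the values π_1, π_2, … into P one at a time, bumping the leftmost entry strictly greater than the inserted value down to the next row. The recording tableau Q records, in position (i, j), the step at which that cell was added to P.
  Insert 4 (step 1): P = [4];  Q = [1]
  Insert 7 (step 2): P = [4, 7];  Q = [1, 2]
  Insert 3 (step 3): P = [3, 7] / [4];  Q = [1, 2] / [3]
  Insert 2 (step 4): P = [2, 7] / [3] / [4];  Q = [1, 2] / [3] / [4]
  Insert 8 (step 5): P = [2, 7, 8] / [3] / [4];  Q = [1, 2, 5] / [3] / [4]
  Insert 5 (step 6): P = [2, 5, 8] / [3, 7] / [4];  Q = [1, 2, 5] / [3, 6] / [4]
  Insert 9 (step 7): P = [2, 5, 8, 9] / [3, 7] / [4];  Q = [1, 2, 5, 7] / [3, 6] / [4]
  Insert 1 (step 8): P = [1, 5, 8, 9] / [2, 7] / [3] / [4];  Q = [1, 2, 5, 7] / [3, 6] / [4] / [8]
  Insert 6 (step 9): P = [1, 5, 6, 9] / [2, 7, 8] / [3] / [4];  Q = [1, 2, 5, 7] / [3, 6, 9] / [4] / [8]
Final shape: (4, 3, 1, 1).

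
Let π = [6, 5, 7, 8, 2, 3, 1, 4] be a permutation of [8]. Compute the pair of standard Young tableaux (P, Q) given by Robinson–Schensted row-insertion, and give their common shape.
P = [1, 3, 4] / [2, 7, 8] / [5] / [6];  Q = [1, 3, 4] / [2, 6, 8] / [5] / [7];  common shape = (3, 3, 1, 1)

Row-insert the values π_1, π_2, … into P one at a time, bumping the leftmost entry strictly greater than the inserted value down to the next row. The recording tableau Q records, in position (i, j), the step at which that cell was added to P.
  Insert 6 (step 1): P = [6];  Q = [1]
  Insert 5 (step 2): P = [5] / [6];  Q = [1] / [2]
  Insert 7 (step 3): P = [5, 7] / [6];  Q = [1, 3] / [2]
  Insert 8 (step 4): P = [5, 7, 8] / [6];  Q = [1, 3, 4] / [2]
  Insert 2 (step 5): P = [2, 7, 8] / [5] / [6];  Q = [1, 3, 4] / [2] / [5]
  Insert 3 (step 6): P = [2, 3, 8] / [5, 7] / [6];  Q = [1, 3, 4] / [2, 6] / [5]
  Insert 1 (step 7): P = [1, 3, 8] / [2, 7] / [5] / [6];  Q = [1, 3, 4] / [2, 6] / [5] / [7]
  Insert 4 (step 8): P = [1, 3, 4] / [2, 7, 8] / [5] / [6];  Q = [1, 3, 4] / [2, 6, 8] / [5] / [7]
Final shape: (3, 3, 1, 1).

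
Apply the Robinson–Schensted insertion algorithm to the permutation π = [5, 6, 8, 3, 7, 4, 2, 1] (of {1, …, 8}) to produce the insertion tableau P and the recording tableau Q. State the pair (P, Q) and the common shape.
P = [1, 4, 7] / [2, 6] / [3] / [5] / [8];  Q = [1, 2, 3] / [4, 5] / [6] / [7] / [8];  common shape = (3, 2, 1, 1, 1)

Row-insert the values π_1, π_2, … into P one at a time, bumping the leftmost entry strictly greater than the inserted value down to the next row. The recording tableau Q records, in position (i, j), the step at which that cell was added to P.
  Insert 5 (step 1): P = [5];  Q = [1]
  Insert 6 (step 2): P = [5, 6];  Q = [1, 2]
  Insert 8 (step 3): P = [5, 6, 8];  Q = [1, 2, 3]
  Insert 3 (step 4): P = [3, 6, 8] / [5];  Q = [1, 2, 3] / [4]
  Insert 7 (step 5): P = [3, 6, 7] / [5, 8];  Q = [1, 2, 3] / [4, 5]
  Insert 4 (step 6): P = [3, 4, 7] / [5, 6] / [8];  Q = [1, 2, 3] / [4, 5] / [6]
  Insert 2 (step 7): P = [2, 4, 7] / [3, 6] / [5] / [8];  Q = [1, 2, 3] / [4, 5] / [6] / [7]
  Insert 1 (step 8): P = [1, 4, 7] / [2, 6] / [3] / [5] / [8];  Q = [1, 2, 3] / [4, 5] / [6] / [7] / [8]
Final shape: (3, 2, 1, 1, 1).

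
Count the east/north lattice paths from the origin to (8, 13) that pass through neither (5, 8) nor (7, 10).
Number of paths = 84514

Inclusion–exclusion. Total paths: C(21, 8) = 203490. Through P₁: C(13, 5)·C(8, 3) = 72072. Through P₂: C(17, 7)·C(4, 1) = 77792. Since P₁ is strictly southwest of P₂, a monotone path through both must visit P₁ then P₂; paths through both = C(13, 5)·C(4, 2)·C(4, 1) = 30888. Avoid both = 203490 − 72072 − 77792 + 30888 = 84514.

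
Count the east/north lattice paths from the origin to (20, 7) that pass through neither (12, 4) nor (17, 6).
Number of paths = 336822

Inclusion–exclusion. Total paths: C(27, 20) = 888030. Through P₁: C(16, 12)·C(11, 8) = 300300. Through P₂: C(23, 17)·C(4, 3) = 403788. Since P₁ is strictly southwest of P₂, a monotone path through both must visit P₁ then P₂; paths through both = C(16, 12)·C(7, 5)·C(4, 3) = 152880. Avoid both = 888030 − 300300 − 403788 + 152880 = 336822.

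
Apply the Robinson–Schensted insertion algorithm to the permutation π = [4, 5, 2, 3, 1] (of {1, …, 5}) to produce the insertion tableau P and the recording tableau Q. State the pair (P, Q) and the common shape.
P = [1, 3] / [2, 5] / [4];  Q = [1, 2] / [3, 4] / [5];  common shape = (2, 2, 1)

Row-insert the values π_1, π_2, … into P one at a time, bumping the leftmost entry strictly greater than the inserted value down to the next row. The recording tableau Q records, in position (i, j), the step at which that cell was added to P.
  Insert 4 (step 1): P = [4];  Q = [1]
  Insert 5 (step 2): P = [4, 5];  Q = [1, 2]
  Insert 2 (step 3): P = [2, 5] / [4];  Q = [1, 2] / [3]
  Insert 3 (step 4): P = [2, 3] / [4, 5];  Q = [1, 2] / [3, 4]
  Insert 1 (step 5): P = [1, 3] / [2, 5] / [4];  Q = [1, 2] / [3, 4] / [5]
Final shape: (2, 2, 1).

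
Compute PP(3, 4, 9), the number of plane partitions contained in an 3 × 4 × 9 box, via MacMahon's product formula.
PP(3, 4, 9) = 13026013

Evaluate the triple product over i = 1..3, j = 1..4, k = 1..9. The factors are (2/1) · (3/2) · (4/3) · (5/4) · (6/5) · (7/6) · (8/7) · (9/8) · … (108 factors total). The numerators and denominators telescope so the product is an integer; carrying out the multiplication exactly gives PP(3, 4, 9) = 13026013.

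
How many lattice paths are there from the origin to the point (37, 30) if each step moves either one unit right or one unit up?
Number of paths = 9989690752182277136

A monotone lattice path from (0, 0) to (37, 30) consists of 37 east steps and 30 north steps in some order, so it is determined by which 37 of the 67 steps are east. The count is C(67, 37) = 9989690752182277136.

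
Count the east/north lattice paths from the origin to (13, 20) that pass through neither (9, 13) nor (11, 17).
Number of paths = 268889040

Inclusion–exclusion. Total paths: C(33, 13) = 573166440. Through P₁: C(22, 9)·C(11, 4) = 164148600. Through P₂: C(28, 11)·C(5, 2) = 214741800. Since P₁ is strictly southwest of P₂, a monotone path through both must visit P₁ then P₂; paths through both = C(22, 9)·C(6, 2)·C(5, 2) = 74613000. Avoid both = 573166440 − 164148600 − 214741800 + 74613000 = 268889040.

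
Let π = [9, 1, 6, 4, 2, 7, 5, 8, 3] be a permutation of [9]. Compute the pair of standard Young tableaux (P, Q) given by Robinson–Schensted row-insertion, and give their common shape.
P = [1, 2, 3, 8] / [4, 5] / [6, 7] / [9];  Q = [1, 3, 6, 8] / [2, 7] / [4, 9] / [5];  common shape = (4, 2, 2, 1)

Row-insert the values π_1, π_2, … into P one at a time, bumping the leftmost entry strictly greater than the inserted value down to the next row. The recording tableau Q records, in position (i, j), the step at which that cell was added to P.
  Insert 9 (step 1): P = [9];  Q = [1]
  Insert 1 (step 2): P = [1] / [9];  Q = [1] / [2]
  Insert 6 (step 3): P = [1, 6] / [9];  Q = [1, 3] / [2]
  Insert 4 (step 4): P = [1, 4] / [6] / [9];  Q = [1, 3] / [2] / [4]
  Insert 2 (step 5): P = [1, 2] / [4] / [6] / [9];  Q = [1, 3] / [2] / [4] / [5]
  Insert 7 (step 6): P = [1, 2, 7] / [4] / [6] / [9];  Q = [1, 3, 6] / [2] / [4] / [5]
  Insert 5 (step 7): P = [1, 2, 5] / [4, 7] / [6] / [9];  Q = [1, 3, 6] / [2, 7] / [4] / [5]
  Insert 8 (step 8): P = [1, 2, 5, 8] / [4, 7] / [6] / [9];  Q = [1, 3, 6, 8] / [2, 7] / [4] / [5]
  Insert 3 (step 9): P = [1, 2, 3, 8] / [4, 5] / [6, 7] / [9];  Q = [1, 3, 6, 8] / [2, 7] / [4, 9] / [5]
Final shape: (4, 2, 2, 1).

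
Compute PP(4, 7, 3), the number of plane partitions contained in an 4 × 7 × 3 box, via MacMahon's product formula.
PP(4, 7, 3) = 1557270

Evaluate the triple product over i = 1..4, j = 1..7, k = 1..3. The factors are (2/1) · (3/2) · (4/3) · (3/2) · (4/3) · (5/4) · (4/3) · (5/4) · … (84 factors total). The numerators and denominators telescope so the product is an integer; carrying out the multiplication exactly gives PP(4, 7, 3) = 1557270.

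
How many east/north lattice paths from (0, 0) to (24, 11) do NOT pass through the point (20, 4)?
Number of paths = 413719320

Total paths from (0, 0) to (24, 11): C(35, 24) = 417225900. Paths through (20, 4): (paths (0, 0) → (20, 4)) × (paths (20, 4) → (24, 11)) = C(24, 20) · C(11, 4) = 10626 · 330 = 3506580. Avoidance count = 417225900 − 3506580 = 413719320.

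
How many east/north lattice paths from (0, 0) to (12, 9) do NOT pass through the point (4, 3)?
Number of paths = 188825

Total paths from (0, 0) to (12, 9): C(21, 12) = 293930. Paths through (4, 3): (paths (0, 0) → (4, 3)) × (paths (4, 3) → (12, 9)) = C(7, 4) · C(14, 8) = 35 · 3003 = 105105. Avoidance count = 293930 − 105105 = 188825.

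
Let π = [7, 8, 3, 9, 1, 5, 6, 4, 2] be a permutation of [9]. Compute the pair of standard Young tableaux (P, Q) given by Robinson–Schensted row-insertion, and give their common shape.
P = [1, 2, 6] / [3, 4, 9] / [5, 8] / [7];  Q = [1, 2, 4] / [3, 6, 7] / [5, 8] / [9];  common shape = (3, 3, 2, 1)

Row-insert the values π_1, π_2, … into P one at a time, bumping the leftmost entry strictly greater than the inserted value down to the next row. The recording tableau Q records, in position (i, j), the step at which that cell was added to P.
  Insert 7 (step 1): P = [7];  Q = [1]
  Insert 8 (step 2): P = [7, 8];  Q = [1, 2]
  Insert 3 (step 3): P = [3, 8] / [7];  Q = [1, 2] / [3]
  Insert 9 (step 4): P = [3, 8, 9] / [7];  Q = [1, 2, 4] / [3]
  Insert 1 (step 5): P = [1, 8, 9] / [3] / [7];  Q = [1, 2, 4] / [3] / [5]
  Insert 5 (step 6): P = [1, 5, 9] / [3, 8] / [7];  Q = [1, 2, 4] / [3, 6] / [5]
  Insert 6 (step 7): P = [1, 5, 6] / [3, 8, 9] / [7];  Q = [1, 2, 4] / [3, 6, 7] / [5]
  Insert 4 (step 8): P = [1, 4, 6] / [3, 5, 9] / [7, 8];  Q = [1, 2, 4] / [3, 6, 7] / [5, 8]
  Insert 2 (step 9): P = [1, 2, 6] / [3, 4, 9] / [5, 8] / [7];  Q = [1, 2, 4] / [3, 6, 7] / [5, 8] / [9]
Final shape: (3, 3, 2, 1).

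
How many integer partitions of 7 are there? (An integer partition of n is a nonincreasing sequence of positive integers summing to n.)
p(7) = 15

List all partitions of 7: 7, 6+1, 5+2, 5+1+1, 4+3, 4+2+1, 4+1+1+1, 3+3+1, 3+2+2, 3+2+1+1, 3+1+1+1+1, 2+2+2+1, 2+2+1+1+1, 2+1+1+1+1+1, 1+1+1+1+1+1+1. Counting them gives p(7) = 15.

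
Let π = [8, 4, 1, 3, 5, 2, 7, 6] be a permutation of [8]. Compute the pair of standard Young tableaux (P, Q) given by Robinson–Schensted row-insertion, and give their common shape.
P = [1, 2, 5, 6] / [3, 7] / [4] / [8];  Q = [1, 4, 5, 7] / [2, 8] / [3] / [6];  common shape = (4, 2, 1, 1)

Row-insert the values π_1, π_2, … into P one at a time, bumping the leftmost entry strictly greater than the inserted value down to the next row. The recording tableau Q records, in position (i, j), the step at which that cell was added to P.
  Insert 8 (step 1): P = [8];  Q = [1]
  Insert 4 (step 2): P = [4] / [8];  Q = [1] / [2]
  Insert 1 (step 3): P = [1] / [4] / [8];  Q = [1] / [2] / [3]
  Insert 3 (step 4): P = [1, 3] / [4] / [8];  Q = [1, 4] / [2] / [3]
  Insert 5 (step 5): P = [1, 3, 5] / [4] / [8];  Q = [1, 4, 5] / [2] / [3]
  Insert 2 (step 6): P = [1, 2, 5] / [3] / [4] / [8];  Q = [1, 4, 5] / [2] / [3] / [6]
  Insert 7 (step 7): P = [1, 2, 5, 7] / [3] / [4] / [8];  Q = [1, 4, 5, 7] / [2] / [3] / [6]
  Insert 6 (step 8): P = [1, 2, 5, 6] / [3, 7] / [4] / [8];  Q = [1, 4, 5, 7] / [2, 8] / [3] / [6]
Final shape: (4, 2, 1, 1).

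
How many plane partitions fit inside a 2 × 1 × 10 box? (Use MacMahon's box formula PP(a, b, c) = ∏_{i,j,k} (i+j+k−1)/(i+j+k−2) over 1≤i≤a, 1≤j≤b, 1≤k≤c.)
PP(2, 1, 10) = 66

Evaluate the triple product over i = 1..2, j = 1..1, k = 1..10. The factors are (2/1) · (3/2) · (4/3) · (5/4) · (6/5) · (7/6) · (8/7) · (9/8) · … (20 factors total). The numerators and denominators telescope so the product is an integer; carrying out the multiplication exactly gives PP(2, 1, 10) = 66.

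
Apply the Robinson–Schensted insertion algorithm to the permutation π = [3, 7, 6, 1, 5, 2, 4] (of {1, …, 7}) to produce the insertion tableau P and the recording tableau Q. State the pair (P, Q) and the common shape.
P = [1, 2, 4] / [3, 5] / [6] / [7];  Q = [1, 2, 7] / [3, 5] / [4] / [6];  common shape = (3, 2, 1, 1)

Row-insert the values π_1, π_2, … into P one at a time, bumping the leftmost entry strictly greater than the inserted value down to the next row. The recording tableau Q records, in position (i, j), the step at which that cell was added to P.
  Insert 3 (step 1): P = [3];  Q = [1]
  Insert 7 (step 2): P = [3, 7];  Q = [1, 2]
  Insert 6 (step 3): P = [3, 6] / [7];  Q = [1, 2] / [3]
  Insert 1 (step 4): P = [1, 6] / [3] / [7];  Q = [1, 2] / [3] / [4]
  Insert 5 (step 5): P = [1, 5] / [3, 6] / [7];  Q = [1, 2] / [3, 5] / [4]
  Insert 2 (step 6): P = [1, 2] / [3, 5] / [6] / [7];  Q = [1, 2] / [3, 5] / [4] / [6]
  Insert 4 (step 7): P = [1, 2, 4] / [3, 5] / [6] / [7];  Q = [1, 2, 7] / [3, 5] / [4] / [6]
Final shape: (3, 2, 1, 1).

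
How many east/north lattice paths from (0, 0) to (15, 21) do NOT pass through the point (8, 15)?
Number of paths = 4726523736

Total paths from (0, 0) to (15, 21): C(36, 15) = 5567902560. Paths through (8, 15): (paths (0, 0) → (8, 15)) × (paths (8, 15) → (15, 21)) = C(23, 8) · C(13, 7) = 490314 · 1716 = 841378824. Avoidance count = 5567902560 − 841378824 = 4726523736.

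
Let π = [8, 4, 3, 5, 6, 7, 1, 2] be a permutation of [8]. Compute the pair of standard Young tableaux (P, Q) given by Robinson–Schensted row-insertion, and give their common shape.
P = [1, 2, 6, 7] / [3, 5] / [4] / [8];  Q = [1, 4, 5, 6] / [2, 8] / [3] / [7];  common shape = (4, 2, 1, 1)

Row-insert the values π_1, π_2, … into P one at a time, bumping the leftmost entry strictly greater than the inserted value down to the next row. The recording tableau Q records, in position (i, j), the step at which that cell was added to P.
  Insert 8 (step 1): P = [8];  Q = [1]
  Insert 4 (step 2): P = [4] / [8];  Q = [1] / [2]
  Insert 3 (step 3): P = [3] / [4] / [8];  Q = [1] / [2] / [3]
  Insert 5 (step 4): P = [3, 5] / [4] / [8];  Q = [1, 4] / [2] / [3]
  Insert 6 (step 5): P = [3, 5, 6] / [4] / [8];  Q = [1, 4, 5] / [2] / [3]
  Insert 7 (step 6): P = [3, 5, 6, 7] / [4] / [8];  Q = [1, 4, 5, 6] / [2] / [3]
  Insert 1 (step 7): P = [1, 5, 6, 7] / [3] / [4] / [8];  Q = [1, 4, 5, 6] / [2] / [3] / [7]
  Insert 2 (step 8): P = [1, 2, 6, 7] / [3, 5] / [4] / [8];  Q = [1, 4, 5, 6] / [2, 8] / [3] / [7]
Final shape: (4, 2, 1, 1).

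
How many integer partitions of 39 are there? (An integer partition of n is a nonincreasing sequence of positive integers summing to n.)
p(39) = 31185

Compute p(n) via the recurrence p(n, m) = p(n, m−1) + p(n−m, m), where p(n, m) counts partitions of n with all parts ≤ m and p(n) = p(n, n). The base cases are p(0, m) = 1 and p(n, 0) = 0 for n > 0. Filling the table yields p(39) = 31185. (Euler's pentagonal recurrence is an alternative.)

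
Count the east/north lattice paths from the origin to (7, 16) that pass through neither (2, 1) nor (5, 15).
Number of paths = 158253

Inclusion–exclusion. Total paths: C(23, 7) = 245157. Through P₁: C(3, 2)·C(20, 5) = 46512. Through P₂: C(20, 5)·C(3, 2) = 46512. Since P₁ is strictly southwest of P₂, a monotone path through both must visit P₁ then P₂; paths through both = C(3, 2)·C(17, 3)·C(3, 2) = 6120. Avoid both = 245157 − 46512 − 46512 + 6120 = 158253.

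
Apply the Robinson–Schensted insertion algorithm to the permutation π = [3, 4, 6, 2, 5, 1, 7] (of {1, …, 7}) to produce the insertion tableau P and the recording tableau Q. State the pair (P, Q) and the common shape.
P = [1, 4, 5, 7] / [2, 6] / [3];  Q = [1, 2, 3, 7] / [4, 5] / [6];  common shape = (4, 2, 1)

Row-insert the values π_1, π_2, … into P one at a time, bumping the leftmost entry strictly greater than the inserted value down to the next row. The recording tableau Q records, in position (i, j), the step at which that cell was added to P.
  Insert 3 (step 1): P = [3];  Q = [1]
  Insert 4 (step 2): P = [3, 4];  Q = [1, 2]
  Insert 6 (step 3): P = [3, 4, 6];  Q = [1, 2, 3]
  Insert 2 (step 4): P = [2, 4, 6] / [3];  Q = [1, 2, 3] / [4]
  Insert 5 (step 5): P = [2, 4, 5] / [3, 6];  Q = [1, 2, 3] / [4, 5]
  Insert 1 (step 6): P = [1, 4, 5] / [2, 6] / [3];  Q = [1, 2, 3] / [4, 5] / [6]
  Insert 7 (step 7): P = [1, 4, 5, 7] / [2, 6] / [3];  Q = [1, 2, 3, 7] / [4, 5] / [6]
Final shape: (4, 2, 1).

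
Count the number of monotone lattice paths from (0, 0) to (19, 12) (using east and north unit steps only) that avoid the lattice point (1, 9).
Number of paths = 141107225

Total paths from (0, 0) to (19, 12): C(31, 19) = 141120525. Paths through (1, 9): (paths (0, 0) → (1, 9)) × (paths (1, 9) → (19, 12)) = C(10, 1) · C(21, 18) = 10 · 1330 = 13300. Avoidance count = 141120525 − 13300 = 141107225.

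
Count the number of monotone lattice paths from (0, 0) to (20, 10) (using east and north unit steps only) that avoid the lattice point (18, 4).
Number of paths = 29840195

Total paths from (0, 0) to (20, 10): C(30, 20) = 30045015. Paths through (18, 4): (paths (0, 0) → (18, 4)) × (paths (18, 4) → (20, 10)) = C(22, 18) · C(8, 2) = 7315 · 28 = 204820. Avoidance count = 30045015 − 204820 = 29840195.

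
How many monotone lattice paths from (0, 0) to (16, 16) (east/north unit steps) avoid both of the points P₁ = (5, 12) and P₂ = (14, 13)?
Number of paths = 392669570

Inclusion–exclusion. Total paths: C(32, 16) = 601080390. Through P₁: C(17, 5)·C(15, 11) = 8446620. Through P₂: C(27, 14)·C(5, 2) = 200583000. Since P₁ is strictly southwest of P₂, a monotone path through both must visit P₁ then P₂; paths through both = C(17, 5)·C(10, 9)·C(5, 2) = 618800. Avoid both = 601080390 − 8446620 − 200583000 + 618800 = 392669570.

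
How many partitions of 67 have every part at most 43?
p(67, parts ≤ 43) = 2673926

Use the recurrence p(n, m) = p(n, m−1) + p(n−m, m): either the largest part is < m (count p(n, m−1)) or the largest part is exactly m (remove one copy of m, count p(n−m, m)). With p(0, ·) = 1 this gives p(67, parts ≤ 43) = 2673926. (By conjugating Young diagrams, this also counts partitions of 67 into at most 43 parts.)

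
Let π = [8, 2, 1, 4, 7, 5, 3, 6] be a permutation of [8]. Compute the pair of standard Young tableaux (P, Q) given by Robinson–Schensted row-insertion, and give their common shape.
P = [1, 3, 5, 6] / [2, 4] / [7] / [8];  Q = [1, 4, 5, 8] / [2, 6] / [3] / [7];  common shape = (4, 2, 1, 1)

Row-insert the values π_1, π_2, … into P one at a time, bumping the leftmost entry strictly greater than the inserted value down to the next row. The recording tableau Q records, in position (i, j), the step at which that cell was added to P.
  Insert 8 (step 1): P = [8];  Q = [1]
  Insert 2 (step 2): P = [2] / [8];  Q = [1] / [2]
  Insert 1 (step 3): P = [1] / [2] / [8];  Q = [1] / [2] / [3]
  Insert 4 (step 4): P = [1, 4] / [2] / [8];  Q = [1, 4] / [2] / [3]
  Insert 7 (step 5): P = [1, 4, 7] / [2] / [8];  Q = [1, 4, 5] / [2] / [3]
  Insert 5 (step 6): P = [1, 4, 5] / [2, 7] / [8];  Q = [1, 4, 5] / [2, 6] / [3]
  Insert 3 (step 7): P = [1, 3, 5] / [2, 4] / [7] / [8];  Q = [1, 4, 5] / [2, 6] / [3] / [7]
  Insert 6 (step 8): P = [1, 3, 5, 6] / [2, 4] / [7] / [8];  Q = [1, 4, 5, 8] / [2, 6] / [3] / [7]
Final shape: (4, 2, 1, 1).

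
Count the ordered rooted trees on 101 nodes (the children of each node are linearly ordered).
C_100 = 896519947090131496687170070074100632420837521538745909320

These ordered rooted trees are counted by the Catalan number C_n = (1/(n + 1)) · C(2n, n). For n = 100: C_100 = (1/101) · C(200, 100) = 90548514656103281165404177077484163874504589675413336841320/101 = 896519947090131496687170070074100632420837521538745909320.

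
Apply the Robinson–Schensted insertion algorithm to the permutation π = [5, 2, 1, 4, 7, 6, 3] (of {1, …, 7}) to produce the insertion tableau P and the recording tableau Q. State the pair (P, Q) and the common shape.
P = [1, 3, 6] / [2, 4] / [5, 7];  Q = [1, 4, 5] / [2, 6] / [3, 7];  common shape = (3, 2, 2)

Row-insert the values π_1, π_2, … into P one at a time, bumping the leftmost entry strictly greater than the inserted value down to the next row. The recording tableau Q records, in position (i, j), the step at which that cell was added to P.
  Insert 5 (step 1): P = [5];  Q = [1]
  Insert 2 (step 2): P = [2] / [5];  Q = [1] / [2]
  Insert 1 (step 3): P = [1] / [2] / [5];  Q = [1] / [2] / [3]
  Insert 4 (step 4): P = [1, 4] / [2] / [5];  Q = [1, 4] / [2] / [3]
  Insert 7 (step 5): P = [1, 4, 7] / [2] / [5];  Q = [1, 4, 5] / [2] / [3]
  Insert 6 (step 6): P = [1, 4, 6] / [2, 7] / [5];  Q = [1, 4, 5] / [2, 6] / [3]
  Insert 3 (step 7): P = [1, 3, 6] / [2, 4] / [5, 7];  Q = [1, 4, 5] / [2, 6] / [3, 7]
Final shape: (3, 2, 2).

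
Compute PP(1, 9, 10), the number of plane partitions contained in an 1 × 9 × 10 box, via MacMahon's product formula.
PP(1, 9, 10) = 92378

Evaluate the triple product over i = 1..1, j = 1..9, k = 1..10. The factors are (2/1) · (3/2) · (4/3) · (5/4) · (6/5) · (7/6) · (8/7) · (9/8) · … (90 factors total). The numerators and denominators telescope so the product is an integer; carrying out the multiplication exactly gives PP(1, 9, 10) = 92378.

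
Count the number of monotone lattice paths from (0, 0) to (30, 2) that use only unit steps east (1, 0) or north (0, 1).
Number of paths = 496

A monotone lattice path from (0, 0) to (30, 2) consists of 30 east steps and 2 north steps in some order, so it is determined by which 30 of the 32 steps are east. The count is C(32, 30) = 496.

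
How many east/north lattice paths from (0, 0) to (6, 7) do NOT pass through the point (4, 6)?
Number of paths = 1086

Total paths from (0, 0) to (6, 7): C(13, 6) = 1716. Paths through (4, 6): (paths (0, 0) → (4, 6)) × (paths (4, 6) → (6, 7)) = C(10, 4) · C(3, 2) = 210 · 3 = 630. Avoidance count = 1716 − 630 = 1086.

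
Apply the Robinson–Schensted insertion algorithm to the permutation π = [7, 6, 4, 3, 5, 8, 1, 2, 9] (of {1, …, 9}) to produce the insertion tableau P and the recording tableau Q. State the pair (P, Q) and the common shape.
P = [1, 2, 8, 9] / [3, 5] / [4] / [6] / [7];  Q = [1, 5, 6, 9] / [2, 8] / [3] / [4] / [7];  common shape = (4, 2, 1, 1, 1)

Row-insert the values π_1, π_2, … into P one at a time, bumping the leftmost entry strictly greater than the inserted value down to the next row. The recording tableau Q records, in position (i, j), the step at which that cell was added to P.
  Insert 7 (step 1): P = [7];  Q = [1]
  Insert 6 (step 2): P = [6] / [7];  Q = [1] / [2]
  Insert 4 (step 3): P = [4] / [6] / [7];  Q = [1] / [2] / [3]
  Insert 3 (step 4): P = [3] / [4] / [6] / [7];  Q = [1] / [2] / [3] / [4]
  Insert 5 (step 5): P = [3, 5] / [4] / [6] / [7];  Q = [1, 5] / [2] / [3] / [4]
  Insert 8 (step 6): P = [3, 5, 8] / [4] / [6] / [7];  Q = [1, 5, 6] / [2] / [3] / [4]
  Insert 1 (step 7): P = [1, 5, 8] / [3] / [4] / [6] / [7];  Q = [1, 5, 6] / [2] / [3] / [4] / [7]
  Insert 2 (step 8): P = [1, 2, 8] / [3, 5] / [4] / [6] / [7];  Q = [1, 5, 6] / [2, 8] / [3] / [4] / [7]
  Insert 9 (step 9): P = [1, 2, 8, 9] / [3, 5] / [4] / [6] / [7];  Q = [1, 5, 6, 9] / [2, 8] / [3] / [4] / [7]
Final shape: (4, 2, 1, 1, 1).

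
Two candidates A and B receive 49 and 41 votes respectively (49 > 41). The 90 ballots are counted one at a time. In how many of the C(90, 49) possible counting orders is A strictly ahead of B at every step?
Strict-lead orderings = 6490071398045825766863280

Total orderings of the 90 votes with 49 for A: C(90, 49) = 73013303228015539877211900. By the Bertrand ballot formula (Cycle Lemma / reflection principle), the number of orderings in which A is strictly ahead of B throughout is (p − q)/(p + q) · C(p + q, p) = (49 − 41)/(49 + 41) · 73013303228015539877211900 = 6490071398045825766863280.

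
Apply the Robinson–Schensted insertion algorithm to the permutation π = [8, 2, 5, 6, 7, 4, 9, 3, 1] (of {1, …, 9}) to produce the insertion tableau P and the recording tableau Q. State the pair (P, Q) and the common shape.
P = [1, 3, 6, 7, 9] / [2] / [4] / [5] / [8];  Q = [1, 3, 4, 5, 7] / [2] / [6] / [8] / [9];  common shape = (5, 1, 1, 1, 1)

Row-insert the values π_1, π_2, … into P one at a time, bumping the leftmost entry strictly greater than the inserted value down to the next row. The recording tableau Q records, in position (i, j), the step at which that cell was added to P.
  Insert 8 (step 1): P = [8];  Q = [1]
  Insert 2 (step 2): P = [2] / [8];  Q = [1] / [2]
  Insert 5 (step 3): P = [2, 5] / [8];  Q = [1, 3] / [2]
  Insert 6 (step 4): P = [2, 5, 6] / [8];  Q = [1, 3, 4] / [2]
  Insert 7 (step 5): P = [2, 5, 6, 7] / [8];  Q = [1, 3, 4, 5] / [2]
  Insert 4 (step 6): P = [2, 4, 6, 7] / [5] / [8];  Q = [1, 3, 4, 5] / [2] / [6]
  Insert 9 (step 7): P = [2, 4, 6, 7, 9] / [5] / [8];  Q = [1, 3, 4, 5, 7] / [2] / [6]
  Insert 3 (step 8): P = [2, 3, 6, 7, 9] / [4] / [5] / [8];  Q = [1, 3, 4, 5, 7] / [2] / [6] / [8]
  Insert 1 (step 9): P = [1, 3, 6, 7, 9] / [2] / [4] / [5] / [8];  Q = [1, 3, 4, 5, 7] / [2] / [6] / [8] / [9]
Final shape: (5, 1, 1, 1, 1).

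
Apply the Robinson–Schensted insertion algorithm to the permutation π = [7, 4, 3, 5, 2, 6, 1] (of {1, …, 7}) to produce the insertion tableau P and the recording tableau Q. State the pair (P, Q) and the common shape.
P = [1, 5, 6] / [2] / [3] / [4] / [7];  Q = [1, 4, 6] / [2] / [3] / [5] / [7];  common shape = (3, 1, 1, 1, 1)

Row-insert the values π_1, π_2, … into P one at a time, bumping the leftmost entry strictly greater than the inserted value down to the next row. The recording tableau Q records, in position (i, j), the step at which that cell was added to P.
  Insert 7 (step 1): P = [7];  Q = [1]
  Insert 4 (step 2): P = [4] / [7];  Q = [1] / [2]
  Insert 3 (step 3): P = [3] / [4] / [7];  Q = [1] / [2] / [3]
  Insert 5 (step 4): P = [3, 5] / [4] / [7];  Q = [1, 4] / [2] / [3]
  Insert 2 (step 5): P = [2, 5] / [3] / [4] / [7];  Q = [1, 4] / [2] / [3] / [5]
  Insert 6 (step 6): P = [2, 5, 6] / [3] / [4] / [7];  Q = [1, 4, 6] / [2] / [3] / [5]
  Insert 1 (step 7): P = [1, 5, 6] / [2] / [3] / [4] / [7];  Q = [1, 4, 6] / [2] / [3] / [5] / [7]
Final shape: (3, 1, 1, 1, 1).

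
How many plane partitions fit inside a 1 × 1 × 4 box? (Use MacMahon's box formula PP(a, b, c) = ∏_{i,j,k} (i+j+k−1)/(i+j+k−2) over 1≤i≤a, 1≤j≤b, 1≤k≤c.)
PP(1, 1, 4) = 5

Evaluate the triple product over i = 1..1, j = 1..1, k = 1..4. The factors are (2/1) · (3/2) · (4/3) · (5/4). The numerators and denominators telescope so the product is an integer; carrying out the multiplication exactly gives PP(1, 1, 4) = 5.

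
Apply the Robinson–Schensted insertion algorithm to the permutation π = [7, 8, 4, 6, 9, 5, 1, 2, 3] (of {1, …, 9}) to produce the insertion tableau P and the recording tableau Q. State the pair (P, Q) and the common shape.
P = [1, 2, 3] / [4, 5, 9] / [6, 8] / [7];  Q = [1, 2, 5] / [3, 4, 9] / [6, 8] / [7];  common shape = (3, 3, 2, 1)

Row-insert the values π_1, π_2, … into P one at a time, bumping the leftmost entry strictly greater than the inserted value down to the next row. The recording tableau Q records, in position (i, j), the step at which that cell was added to P.
  Insert 7 (step 1): P = [7];  Q = [1]
  Insert 8 (step 2): P = [7, 8];  Q = [1, 2]
  Insert 4 (step 3): P = [4, 8] / [7];  Q = [1, 2] / [3]
  Insert 6 (step 4): P = [4, 6] / [7, 8];  Q = [1, 2] / [3, 4]
  Insert 9 (step 5): P = [4, 6, 9] / [7, 8];  Q = [1, 2, 5] / [3, 4]
  Insert 5 (step 6): P = [4, 5, 9] / [6, 8] / [7];  Q = [1, 2, 5] / [3, 4] / [6]
  Insert 1 (step 7): P = [1, 5, 9] / [4, 8] / [6] / [7];  Q = [1, 2, 5] / [3, 4] / [6] / [7]
  Insert 2 (step 8): P = [1, 2, 9] / [4, 5] / [6, 8] / [7];  Q = [1, 2, 5] / [3, 4] / [6, 8] / [7]
  Insert 3 (step 9): P = [1, 2, 3] / [4, 5, 9] / [6, 8] / [7];  Q = [1, 2, 5] / [3, 4, 9] / [6, 8] / [7]
Final shape: (3, 3, 2, 1).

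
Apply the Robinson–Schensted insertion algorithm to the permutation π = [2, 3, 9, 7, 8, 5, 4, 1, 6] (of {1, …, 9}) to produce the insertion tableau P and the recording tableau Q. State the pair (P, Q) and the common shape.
P = [1, 3, 4, 6] / [2, 8] / [5] / [7] / [9];  Q = [1, 2, 3, 5] / [4, 9] / [6] / [7] / [8];  common shape = (4, 2, 1, 1, 1)

Row-insert the values π_1, π_2, … into P one at a time, bumping the leftmost entry strictly greater than the inserted value down to the next row. The recording tableau Q records, in position (i, j), the step at which that cell was added to P.
  Insert 2 (step 1): P = [2];  Q = [1]
  Insert 3 (step 2): P = [2, 3];  Q = [1, 2]
  Insert 9 (step 3): P = [2, 3, 9];  Q = [1, 2, 3]
  Insert 7 (step 4): P = [2, 3, 7] / [9];  Q = [1, 2, 3] / [4]
  Insert 8 (step 5): P = [2, 3, 7, 8] / [9];  Q = [1, 2, 3, 5] / [4]
  Insert 5 (step 6): P = [2, 3, 5, 8] / [7] / [9];  Q = [1, 2, 3, 5] / [4] / [6]
  Insert 4 (step 7): P = [2, 3, 4, 8] / [5] / [7] / [9];  Q = [1, 2, 3, 5] / [4] / [6] / [7]
  Insert 1 (step 8): P = [1, 3, 4, 8] / [2] / [5] / [7] / [9];  Q = [1, 2, 3, 5] / [4] / [6] / [7] / [8]
  Insert 6 (step 9): P = [1, 3, 4, 6] / [2, 8] / [5] / [7] / [9];  Q = [1, 2, 3, 5] / [4, 9] / [6] / [7] / [8]
Final shape: (4, 2, 1, 1, 1).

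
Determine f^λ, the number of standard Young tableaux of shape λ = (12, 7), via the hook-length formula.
# SYT of shape (12, 7) = 23256

Hook-length formula: f^λ = n! / Π hook(c), product over all cells c of the Young diagram. For λ = (12, 7), n = 19 boxes. Hook lengths by row (left-to-right, top-to-bottom): [13, 12, 11, 10, 9, 8, 7, 5, 4, 3, 2, 1]; [7, 6, 5, 4, 3, 2, 1]. Product of hooks = 5230697472000. So f^λ = 19! / 5230697472000 = 121645100408832000 / 5230697472000 = 23256.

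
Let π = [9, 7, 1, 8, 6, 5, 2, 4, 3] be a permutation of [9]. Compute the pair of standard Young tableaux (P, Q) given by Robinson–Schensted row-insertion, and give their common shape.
P = [1, 2, 3] / [4, 8] / [5] / [6] / [7] / [9];  Q = [1, 4, 8] / [2, 5] / [3] / [6] / [7] / [9];  common shape = (3, 2, 1, 1, 1, 1)

Row-insert the values π_1, π_2, … into P one at a time, bumping the leftmost entry strictly greater than the inserted value down to the next row. The recording tableau Q records, in position (i, j), the step at which that cell was added to P.
  Insert 9 (step 1): P = [9];  Q = [1]
  Insert 7 (step 2): P = [7] / [9];  Q = [1] / [2]
  Insert 1 (step 3): P = [1] / [7] / [9];  Q = [1] / [2] / [3]
  Insert 8 (step 4): P = [1, 8] / [7] / [9];  Q = [1, 4] / [2] / [3]
  Insert 6 (step 5): P = [1, 6] / [7, 8] / [9];  Q = [1, 4] / [2, 5] / [3]
  Insert 5 (step 6): P = [1, 5] / [6, 8] / [7] / [9];  Q = [1, 4] / [2, 5] / [3] / [6]
  Insert 2 (step 7): P = [1, 2] / [5, 8] / [6] / [7] / [9];  Q = [1, 4] / [2, 5] / [3] / [6] / [7]
  Insert 4 (step 8): P = [1, 2, 4] / [5, 8] / [6] / [7] / [9];  Q = [1, 4, 8] / [2, 5] / [3] / [6] / [7]
  Insert 3 (step 9): P = [1, 2, 3] / [4, 8] / [5] / [6] / [7] / [9];  Q = [1, 4, 8] / [2, 5] / [3] / [6] / [7] / [9]
Final shape: (3, 2, 1, 1, 1, 1).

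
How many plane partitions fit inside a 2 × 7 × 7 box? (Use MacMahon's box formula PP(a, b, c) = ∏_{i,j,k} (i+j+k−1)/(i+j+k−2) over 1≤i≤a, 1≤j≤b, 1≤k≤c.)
PP(2, 7, 7) = 2760615

Evaluate the triple product over i = 1..2, j = 1..7, k = 1..7. The factors are (2/1) · (3/2) · (4/3) · (5/4) · (6/5) · (7/6) · (8/7) · (3/2) · … (98 factors total). The numerators and denominators telescope so the product is an integer; carrying out the multiplication exactly gives PP(2, 7, 7) = 2760615.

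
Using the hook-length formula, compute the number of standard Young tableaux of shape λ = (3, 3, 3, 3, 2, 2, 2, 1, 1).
# SYT of shape (3, 3, 3, 3, 2, 2, 2, 1, 1) = 5290740

Hook-length formula: f^λ = n! / Π hook(c), product over all cells c of the Young diagram. For λ = (3, 3, 3, 3, 2, 2, 2, 1, 1), n = 20 boxes. Hook lengths by row (left-to-right, top-to-bottom): [11, 8, 4]; [10, 7, 3]; [9, 6, 2]; [8, 5, 1]; [6, 3]; [5, 2]; [4, 1]; [2]; [1]. Product of hooks = 459841536000. So f^λ = 20! / 459841536000 = 2432902008176640000 / 459841536000 = 5290740.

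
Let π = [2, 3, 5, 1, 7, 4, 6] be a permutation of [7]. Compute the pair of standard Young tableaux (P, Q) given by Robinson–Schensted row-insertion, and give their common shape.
P = [1, 3, 4, 6] / [2, 5, 7];  Q = [1, 2, 3, 5] / [4, 6, 7];  common shape = (4, 3)

Row-insert the values π_1, π_2, … into P one at a time, bumping the leftmost entry strictly greater than the inserted value down to the next row. The recording tableau Q records, in position (i, j), the step at which that cell was added to P.
  Insert 2 (step 1): P = [2];  Q = [1]
  Insert 3 (step 2): P = [2, 3];  Q = [1, 2]
  Insert 5 (step 3): P = [2, 3, 5];  Q = [1, 2, 3]
  Insert 1 (step 4): P = [1, 3, 5] / [2];  Q = [1, 2, 3] / [4]
  Insert 7 (step 5): P = [1, 3, 5, 7] / [2];  Q = [1, 2, 3, 5] / [4]
  Insert 4 (step 6): P = [1, 3, 4, 7] / [2, 5];  Q = [1, 2, 3, 5] / [4, 6]
  Insert 6 (step 7): P = [1, 3, 4, 6] / [2, 5, 7];  Q = [1, 2, 3, 5] / [4, 6, 7]
Final shape: (4, 3).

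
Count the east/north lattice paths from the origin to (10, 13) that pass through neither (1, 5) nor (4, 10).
Number of paths = 942346

Inclusion–exclusion. Total paths: C(23, 10) = 1144066. Through P₁: C(6, 1)·C(17, 9) = 145860. Through P₂: C(14, 4)·C(9, 6) = 84084. Since P₁ is strictly southwest of P₂, a monotone path through both must visit P₁ then P₂; paths through both = C(6, 1)·C(8, 3)·C(9, 6) = 28224. Avoid both = 1144066 − 145860 − 84084 + 28224 = 942346.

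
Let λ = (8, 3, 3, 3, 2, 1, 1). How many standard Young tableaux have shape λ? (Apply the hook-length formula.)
# SYT of shape (8, 3, 3, 3, 2, 1, 1) = 317444400

Hook-length formula: f^λ = n! / Π hook(c), product over all cells c of the Young diagram. For λ = (8, 3, 3, 3, 2, 1, 1), n = 21 boxes. Hook lengths by row (left-to-right, top-to-bottom): [14, 11, 9, 5, 4, 3, 2, 1]; [8, 5, 3]; [7, 4, 2]; [6, 3, 1]; [4, 1]; [2]; [1]. Product of hooks = 160944537600. So f^λ = 21! / 160944537600 = 51090942171709440000 / 160944537600 = 317444400.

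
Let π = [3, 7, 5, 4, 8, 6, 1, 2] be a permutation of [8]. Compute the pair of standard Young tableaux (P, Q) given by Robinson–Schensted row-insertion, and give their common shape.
P = [1, 2, 6] / [3, 4] / [5, 8] / [7];  Q = [1, 2, 5] / [3, 6] / [4, 8] / [7];  common shape = (3, 2, 2, 1)

Row-insert the values π_1, π_2, … into P one at a time, bumping the leftmost entry strictly greater than the inserted value down to the next row. The recording tableau Q records, in position (i, j), the step at which that cell was added to P.
  Insert 3 (step 1): P = [3];  Q = [1]
  Insert 7 (step 2): P = [3, 7];  Q = [1, 2]
  Insert 5 (step 3): P = [3, 5] / [7];  Q = [1, 2] / [3]
  Insert 4 (step 4): P = [3, 4] / [5] / [7];  Q = [1, 2] / [3] / [4]
  Insert 8 (step 5): P = [3, 4, 8] / [5] / [7];  Q = [1, 2, 5] / [3] / [4]
  Insert 6 (step 6): P = [3, 4, 6] / [5, 8] / [7];  Q = [1, 2, 5] / [3, 6] / [4]
  Insert 1 (step 7): P = [1, 4, 6] / [3, 8] / [5] / [7];  Q = [1, 2, 5] / [3, 6] / [4] / [7]
  Insert 2 (step 8): P = [1, 2, 6] / [3, 4] / [5, 8] / [7];  Q = [1, 2, 5] / [3, 6] / [4, 8] / [7]
Final shape: (3, 2, 2, 1).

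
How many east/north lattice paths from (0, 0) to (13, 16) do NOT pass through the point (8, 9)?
Number of paths = 48610395

Total paths from (0, 0) to (13, 16): C(29, 13) = 67863915. Paths through (8, 9): (paths (0, 0) → (8, 9)) × (paths (8, 9) → (13, 16)) = C(17, 8) · C(12, 5) = 24310 · 792 = 19253520. Avoidance count = 67863915 − 19253520 = 48610395.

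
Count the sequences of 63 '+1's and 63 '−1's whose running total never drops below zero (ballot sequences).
C_63 = 94295850558771979787935384946380125

These ballot sequences are counted by the Catalan number C_n = (1/(n + 1)) · C(2n, n). For n = 63: C_63 = (1/64) · C(126, 63) = 6034934435761406706427864636568328000/64 = 94295850558771979787935384946380125.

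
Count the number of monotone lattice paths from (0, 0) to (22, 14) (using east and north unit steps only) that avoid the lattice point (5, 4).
Number of paths = 2733325290

Total paths from (0, 0) to (22, 14): C(36, 22) = 3796297200. Paths through (5, 4): (paths (0, 0) → (5, 4)) × (paths (5, 4) → (22, 14)) = C(9, 5) · C(27, 17) = 126 · 8436285 = 1062971910. Avoidance count = 3796297200 − 1062971910 = 2733325290.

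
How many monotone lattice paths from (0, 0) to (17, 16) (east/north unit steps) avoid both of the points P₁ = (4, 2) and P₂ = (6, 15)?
Number of paths = 865296342

Inclusion–exclusion. Total paths: C(33, 17) = 1166803110. Through P₁: C(6, 4)·C(27, 13) = 300874500. Through P₂: C(21, 6)·C(12, 11) = 651168. Since P₁ is strictly southwest of P₂, a monotone path through both must visit P₁ then P₂; paths through both = C(6, 4)·C(15, 2)·C(12, 11) = 18900. Avoid both = 1166803110 − 300874500 − 651168 + 18900 = 865296342.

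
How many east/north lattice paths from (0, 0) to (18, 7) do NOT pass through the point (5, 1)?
Number of paths = 317908

Total paths from (0, 0) to (18, 7): C(25, 18) = 480700. Paths through (5, 1): (paths (0, 0) → (5, 1)) × (paths (5, 1) → (18, 7)) = C(6, 5) · C(19, 13) = 6 · 27132 = 162792. Avoidance count = 480700 − 162792 = 317908.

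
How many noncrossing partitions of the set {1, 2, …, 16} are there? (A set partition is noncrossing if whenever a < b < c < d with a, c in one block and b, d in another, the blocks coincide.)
C_16 = 35357670

These noncrossing partitions are counted by the Catalan number C_n = (1/(n + 1)) · C(2n, n). For n = 16: C_16 = (1/17) · C(32, 16) = 601080390/17 = 35357670.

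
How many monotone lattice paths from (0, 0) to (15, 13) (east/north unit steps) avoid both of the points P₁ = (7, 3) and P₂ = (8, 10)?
Number of paths = 27055440

Inclusion–exclusion. Total paths: C(28, 15) = 37442160. Through P₁: C(10, 7)·C(18, 8) = 5250960. Through P₂: C(18, 8)·C(10, 7) = 5250960. Since P₁ is strictly southwest of P₂, a monotone path through both must visit P₁ then P₂; paths through both = C(10, 7)·C(8, 1)·C(10, 7) = 115200. Avoid both = 37442160 − 5250960 − 5250960 + 115200 = 27055440.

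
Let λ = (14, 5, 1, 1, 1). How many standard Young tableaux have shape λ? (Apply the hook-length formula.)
# SYT of shape (14, 5, 1, 1, 1) = 6217750

Hook-length formula: f^λ = n! / Π hook(c), product over all cells c of the Young diagram. For λ = (14, 5, 1, 1, 1), n = 22 boxes. Hook lengths by row (left-to-right, top-to-bottom): [18, 14, 13, 12, 11, 9, 8, 7, 6, 5, 4, 3, 2, 1]; [8, 4, 3, 2, 1]; [3]; [2]; [1]. Product of hooks = 180772904632320. So f^λ = 22! / 180772904632320 = 1124000727777607680000 / 180772904632320 = 6217750.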